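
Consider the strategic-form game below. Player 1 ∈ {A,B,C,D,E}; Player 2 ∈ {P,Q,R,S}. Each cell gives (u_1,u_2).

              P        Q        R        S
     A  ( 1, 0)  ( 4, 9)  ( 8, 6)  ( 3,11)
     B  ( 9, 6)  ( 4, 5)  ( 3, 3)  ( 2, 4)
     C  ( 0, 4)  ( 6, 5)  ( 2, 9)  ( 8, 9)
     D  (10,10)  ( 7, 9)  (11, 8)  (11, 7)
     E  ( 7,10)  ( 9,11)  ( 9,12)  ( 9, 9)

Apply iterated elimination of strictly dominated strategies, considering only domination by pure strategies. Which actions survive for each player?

P1 drop A (D beats it: P:10>1 Q:7>4 R:11>8 S:11>3)
P1 drop B (D beats it: P:10>9 Q:7>4 R:11>3 S:11>2)
P1 drop C (D beats it: P:10>0 Q:7>6 R:11>2 S:11>8)
P2 drop S (P beats it: D:10>7 E:10>9)
P1→{D,E} P2→{P,Q,R}

Remaining: P1:{D,E} P2:{P,Q,R}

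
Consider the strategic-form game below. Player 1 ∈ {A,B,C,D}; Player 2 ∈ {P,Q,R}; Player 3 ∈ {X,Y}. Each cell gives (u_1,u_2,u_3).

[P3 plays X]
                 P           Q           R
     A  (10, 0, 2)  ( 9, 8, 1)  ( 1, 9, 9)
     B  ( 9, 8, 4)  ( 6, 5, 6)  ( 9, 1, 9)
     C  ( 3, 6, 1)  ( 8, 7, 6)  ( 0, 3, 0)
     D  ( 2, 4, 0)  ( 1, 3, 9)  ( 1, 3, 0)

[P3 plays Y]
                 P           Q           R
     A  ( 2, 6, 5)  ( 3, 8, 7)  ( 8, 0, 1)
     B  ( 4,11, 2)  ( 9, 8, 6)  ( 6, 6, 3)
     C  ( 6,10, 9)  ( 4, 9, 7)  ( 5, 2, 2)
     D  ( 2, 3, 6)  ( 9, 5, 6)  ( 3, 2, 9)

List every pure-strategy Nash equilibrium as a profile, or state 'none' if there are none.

PSNE = {(C,P,Y)}

(A,P,X): not NE [P2→R gives 9>0; P3→Y gives 5>2]
(A,P,Y): not NE [P1→C gives 6>2; P2→Q gives 8>6]
(A,Q,X): not NE [P2→R gives 9>8; P3→Y gives 7>1]
(A,Q,Y): not NE [P1→D gives 9>3]
(A,R,X): not NE [P1→B gives 9>1]
(A,R,Y): not NE [P2→Q gives 8>0; P3→X gives 9>1]
(B,P,X): not NE [P1→A gives 10>9]
(B,P,Y): not NE [P1→C gives 6>4; P3→X gives 4>2]
(B,Q,X): not NE [P1→A gives 9>6; P2→P gives 8>5]
(B,Q,Y): not NE [P2→P gives 11>8]
(B,R,X): not NE [P2→P gives 8>1]
(B,R,Y): not NE [P1→A gives 8>6; P2→P gives 11>6; P3→X gives 9>3]
(C,P,X): not NE [P1→A gives 10>3; P2→Q gives 7>6; P3→Y gives 9>1]
(C,P,Y): NE
(C,Q,X): not NE [P1→A gives 9>8; P3→Y gives 7>6]
(C,Q,Y): not NE [P1→D gives 9>4; P2→P gives 10>9]
(C,R,X): not NE [P1→B gives 9>0; P2→Q gives 7>3; P3→Y gives 2>0]
(C,R,Y): not NE [P1→A gives 8>5; P2→P gives 10>2]
(D,P,X): not NE [P1→A gives 10>2; P3→Y gives 6>0]
(D,P,Y): not NE [P1→C gives 6>2; P2→Q gives 5>3]
(D,Q,X): not NE [P1→A gives 9>1; P2→P gives 4>3]
(D,Q,Y): not NE [P3→X gives 9>6]
(D,R,X): not NE [P1→B gives 9>1; P2→P gives 4>3; P3→Y gives 9>0]
(D,R,Y): not NE [P1→A gives 8>3; P2→Q gives 5>2]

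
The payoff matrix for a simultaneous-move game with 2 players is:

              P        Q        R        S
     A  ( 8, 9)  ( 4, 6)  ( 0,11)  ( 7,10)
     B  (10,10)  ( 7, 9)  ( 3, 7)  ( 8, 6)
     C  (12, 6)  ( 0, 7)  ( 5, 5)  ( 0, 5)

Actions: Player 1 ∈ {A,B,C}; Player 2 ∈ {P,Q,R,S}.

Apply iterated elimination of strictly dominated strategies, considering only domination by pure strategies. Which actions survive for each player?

Survivors P1:{B,C} P2:{P,Q}

P1 drop A (B beats it: P:10>8 Q:7>4 R:3>0 S:8>7)
P2 drop R (P beats it: B:10>7 C:6>5)
P2 drop S (P beats it: B:10>6 C:6>5)
P1→{B,C} P2→{P,Q}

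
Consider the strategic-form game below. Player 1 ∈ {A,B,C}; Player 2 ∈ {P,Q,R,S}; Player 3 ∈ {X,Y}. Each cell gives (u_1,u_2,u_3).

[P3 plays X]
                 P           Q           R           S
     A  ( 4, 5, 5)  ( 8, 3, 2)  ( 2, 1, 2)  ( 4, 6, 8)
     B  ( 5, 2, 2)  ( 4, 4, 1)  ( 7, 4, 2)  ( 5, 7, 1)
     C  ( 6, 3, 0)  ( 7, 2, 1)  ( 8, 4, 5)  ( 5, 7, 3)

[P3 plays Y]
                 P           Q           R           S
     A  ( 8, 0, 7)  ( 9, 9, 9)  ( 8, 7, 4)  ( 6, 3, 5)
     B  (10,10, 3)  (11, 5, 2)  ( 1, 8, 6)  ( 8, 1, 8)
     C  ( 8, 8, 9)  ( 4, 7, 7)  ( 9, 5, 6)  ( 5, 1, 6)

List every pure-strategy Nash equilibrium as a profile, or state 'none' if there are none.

(A,P,X): not NE [P1→C gives 6>4; P2→S gives 6>5; P3→Y gives 7>5]
(A,P,Y): not NE [P1→B gives 10>8; P2→Q gives 9>0]
(A,Q,X): not NE [P2→S gives 6>3; P3→Y gives 9>2]
(A,Q,Y): not NE [P1→B gives 11>9]
(A,R,X): not NE [P1→C gives 8>2; P2→S gives 6>1; P3→Y gives 4>2]
(A,R,Y): not NE [P1→C gives 9>8; P2→Q gives 9>7]
(A,S,X): not NE [P1→C gives 5>4]
(A,S,Y): not NE [P1→B gives 8>6; P2→Q gives 9>3; P3→X gives 8>5]
(B,P,X): not NE [P1→C gives 6>5; P2→S gives 7>2; P3→Y gives 3>2]
(B,P,Y): NE
(B,Q,X): not NE [P1→A gives 8>4; P2→S gives 7>4; P3→Y gives 2>1]
(B,Q,Y): not NE [P2→P gives 10>5]
(B,R,X): not NE [P1→C gives 8>7; P2→S gives 7>4; P3→Y gives 6>2]
(B,R,Y): not NE [P1→C gives 9>1; P2→P gives 10>8]
(B,S,X): not NE [P3→Y gives 8>1]
(B,S,Y): not NE [P2→P gives 10>1]
(C,P,X): not NE [P2→S gives 7>3; P3→Y gives 9>0]
(C,P,Y): not NE [P1→B gives 10>8]
(C,Q,X): not NE [P1→A gives 8>7; P2→S gives 7>2; P3→Y gives 7>1]
(C,Q,Y): not NE [P1→B gives 11>4; P2→P gives 8>7]
(C,R,X): not NE [P2→S gives 7>4; P3→Y gives 6>5]
(C,R,Y): not NE [P2→P gives 8>5]
(C,S,X): not NE [P3→Y gives 6>3]
(C,S,Y): not NE [P1→B gives 8>5; P2→P gives 8>1]

NE set: (B,P,Y)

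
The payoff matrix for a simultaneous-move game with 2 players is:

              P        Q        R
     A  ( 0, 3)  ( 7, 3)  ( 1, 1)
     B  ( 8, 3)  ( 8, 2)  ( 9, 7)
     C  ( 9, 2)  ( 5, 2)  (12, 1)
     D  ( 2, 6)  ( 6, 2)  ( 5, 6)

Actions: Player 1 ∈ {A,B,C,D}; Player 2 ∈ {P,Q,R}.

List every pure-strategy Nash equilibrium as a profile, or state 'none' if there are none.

PSNE = {(C,P)}

(A,P): not NE [P1→C gives 9>0]
(A,Q): not NE [P1→B gives 8>7]
(A,R): not NE [P1→C gives 12>1; P2→Q gives 3>1]
(B,P): not NE [P1→C gives 9>8; P2→R gives 7>3]
(B,Q): not NE [P2→R gives 7>2]
(B,R): not NE [P1→C gives 12>9]
(C,P): NE
(C,Q): not NE [P1→B gives 8>5]
(C,R): not NE [P2→Q gives 2>1]
(D,P): not NE [P1→C gives 9>2]
(D,Q): not NE [P1→B gives 8>6; P2→R gives 6>2]
(D,R): not NE [P1→C gives 12>5]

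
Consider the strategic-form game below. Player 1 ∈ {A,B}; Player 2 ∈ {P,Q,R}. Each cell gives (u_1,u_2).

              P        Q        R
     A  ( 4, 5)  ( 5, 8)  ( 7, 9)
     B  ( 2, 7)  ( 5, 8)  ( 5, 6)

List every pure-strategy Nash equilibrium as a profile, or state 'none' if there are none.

(A,P): not NE [P2→R gives 9>5]
(A,Q): not NE [P2→R gives 9>8]
(A,R): NE
(B,P): not NE [P1→A gives 4>2; P2→Q gives 8>7]
(B,Q): NE
(B,R): not NE [P1→A gives 7>5; P2→Q gives 8>6]

Nash profiles: (A,R), (B,Q)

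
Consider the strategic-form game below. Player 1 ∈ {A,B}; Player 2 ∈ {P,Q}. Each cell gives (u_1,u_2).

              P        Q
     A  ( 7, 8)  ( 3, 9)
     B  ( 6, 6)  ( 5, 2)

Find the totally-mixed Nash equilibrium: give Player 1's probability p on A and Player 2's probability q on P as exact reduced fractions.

p=4/5, q=2/3

P1 indiff ⇒ q·7+(1-q)·3 = q·6+(1-q)·5 ⇒ q(1) = (1-q)(2) ⇒ q = 2/3
P2 indiff ⇒ p·8+(1-p)·6 = p·9+(1-p)·2 ⇒ p(-1) = (1-p)(-4) ⇒ p = 4/5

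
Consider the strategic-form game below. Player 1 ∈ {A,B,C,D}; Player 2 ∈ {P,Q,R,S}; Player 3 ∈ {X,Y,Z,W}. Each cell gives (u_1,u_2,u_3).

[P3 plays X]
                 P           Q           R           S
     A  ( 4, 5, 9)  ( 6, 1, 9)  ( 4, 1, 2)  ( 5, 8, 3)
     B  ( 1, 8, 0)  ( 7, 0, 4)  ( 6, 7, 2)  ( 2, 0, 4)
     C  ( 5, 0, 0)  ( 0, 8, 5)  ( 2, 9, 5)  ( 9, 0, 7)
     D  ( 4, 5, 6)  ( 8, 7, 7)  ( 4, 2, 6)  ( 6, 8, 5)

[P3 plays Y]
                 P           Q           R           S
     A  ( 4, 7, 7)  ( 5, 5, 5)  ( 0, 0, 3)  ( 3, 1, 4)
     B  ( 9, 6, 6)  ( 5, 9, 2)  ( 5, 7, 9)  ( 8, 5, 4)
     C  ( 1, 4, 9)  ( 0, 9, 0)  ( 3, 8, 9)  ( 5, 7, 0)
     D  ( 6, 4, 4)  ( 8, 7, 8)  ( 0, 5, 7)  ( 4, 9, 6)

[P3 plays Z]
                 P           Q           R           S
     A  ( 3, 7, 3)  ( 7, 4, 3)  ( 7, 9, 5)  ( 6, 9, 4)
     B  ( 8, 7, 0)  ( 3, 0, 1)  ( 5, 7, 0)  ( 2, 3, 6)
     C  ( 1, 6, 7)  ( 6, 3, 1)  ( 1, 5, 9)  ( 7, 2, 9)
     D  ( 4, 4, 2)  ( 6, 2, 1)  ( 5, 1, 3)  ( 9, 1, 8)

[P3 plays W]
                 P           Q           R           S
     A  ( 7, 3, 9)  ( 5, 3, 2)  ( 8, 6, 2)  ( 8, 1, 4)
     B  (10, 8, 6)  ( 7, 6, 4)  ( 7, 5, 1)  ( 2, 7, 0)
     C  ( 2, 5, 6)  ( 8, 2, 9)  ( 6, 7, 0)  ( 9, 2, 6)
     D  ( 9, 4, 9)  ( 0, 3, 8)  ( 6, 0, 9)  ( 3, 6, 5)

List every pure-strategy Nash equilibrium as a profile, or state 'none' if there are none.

(A,P,X): not NE [P1→C gives 5>4; P2→S gives 8>5]
(A,P,Y): not NE [P1→B gives 9>4; P3→W gives 9>7]
(A,P,Z): not NE [P1→B gives 8>3; P2→S gives 9>7; P3→W gives 9>3]
(A,P,W): not NE [P1→B gives 10>7; P2→R gives 6>3]
(A,Q,X): not NE [P1→D gives 8>6; P2→S gives 8>1]
(A,Q,Y): not NE [P1→D gives 8>5; P2→P gives 7>5; P3→X gives 9>5]
(A,Q,Z): not NE [P2→S gives 9>4; P3→X gives 9>3]
(A,Q,W): not NE [P1→C gives 8>5; P2→R gives 6>3; P3→X gives 9>2]
(A,R,X): not NE [P1→B gives 6>4; P2→S gives 8>1; P3→Z gives 5>2]
(A,R,Y): not NE [P1→B gives 5>0; P2→P gives 7>0; P3→Z gives 5>3]
(A,R,Z): NE
(A,R,W): not NE [P3→Z gives 5>2]
(A,S,X): not NE [P1→C gives 9>5; P3→W gives 4>3]
(A,S,Y): not NE [P1→B gives 8>3; P2→P gives 7>1]
(A,S,Z): not NE [P1→D gives 9>6]
(A,S,W): not NE [P1→C gives 9>8; P2→R gives 6>1]
(B,P,X): not NE [P1→C gives 5>1; P3→W gives 6>0]
(B,P,Y): not NE [P2→Q gives 9>6]
(B,P,Z): not NE [P3→W gives 6>0]
(B,P,W): NE
(B,Q,X): not NE [P1→D gives 8>7; P2→P gives 8>0]
(B,Q,Y): not NE [P1→D gives 8>5; P3→W gives 4>2]
(B,Q,Z): not NE [P1→A gives 7>3; P2→R gives 7>0; P3→W gives 4>1]
(B,Q,W): not NE [P1→C gives 8>7; P2→P gives 8>6]
(B,R,X): not NE [P2→P gives 8>7; P3→Y gives 9>2]
(B,R,Y): not NE [P2→Q gives 9>7]
(B,R,Z): not NE [P1→A gives 7>5; P3→Y gives 9>0]
(B,R,W): not NE [P1→A gives 8>7; P2→P gives 8>5; P3→Y gives 9>1]
(B,S,X): not NE [P1→C gives 9>2; P2→P gives 8>0; P3→Z gives 6>4]
(B,S,Y): not NE [P2→Q gives 9>5; P3→Z gives 6>4]
(B,S,Z): not NE [P1→D gives 9>2; P2→R gives 7>3]
(B,S,W): not NE [P1→C gives 9>2; P2→P gives 8>7; P3→Z gives 6>0]
(C,P,X): not NE [P2→R gives 9>0; P3→Y gives 9>0]
(C,P,Y): not NE [P1→B gives 9>1; P2→Q gives 9>4]
(C,P,Z): not NE [P1→B gives 8>1; P3→Y gives 9>7]
(C,P,W): not NE [P1→B gives 10>2; P2→R gives 7>5; P3→Y gives 9>6]
(C,Q,X): not NE [P1→D gives 8>0; P2→R gives 9>8; P3→W gives 9>5]
(C,Q,Y): not NE [P1→D gives 8>0; P3→W gives 9>0]
(C,Q,Z): not NE [P1→A gives 7>6; P2→P gives 6>3; P3→W gives 9>1]
(C,Q,W): not NE [P2→R gives 7>2]
(C,R,X): not NE [P1→B gives 6>2; P3→Z gives 9>5]
(C,R,Y): not NE [P1→B gives 5>3; P2→Q gives 9>8]
(C,R,Z): not NE [P1→A gives 7>1; P2→P gives 6>5]
(C,R,W): not NE [P1→A gives 8>6; P3→Z gives 9>0]
(C,S,X): not NE [P2→R gives 9>0; P3→Z gives 9>7]
(C,S,Y): not NE [P1→B gives 8>5; P2→Q gives 9>7; P3→Z gives 9>0]
(C,S,Z): not NE [P1→D gives 9>7; P2→P gives 6>2]
(C,S,W): not NE [P2→R gives 7>2; P3→Z gives 9>6]
(D,P,X): not NE [P1→C gives 5>4; P2→S gives 8>5; P3→W gives 9>6]
(D,P,Y): not NE [P1→B gives 9>6; P2→S gives 9>4; P3→W gives 9>4]
(D,P,Z): not NE [P1→B gives 8>4; P3→W gives 9>2]
(D,P,W): not NE [P1→B gives 10>9; P2→S gives 6>4]
(D,Q,X): not NE [P2→S gives 8>7; P3→W gives 8>7]
(D,Q,Y): not NE [P2→S gives 9>7]
(D,Q,Z): not NE [P1→A gives 7>6; P2→P gives 4>2; P3→W gives 8>1]
(D,Q,W): not NE [P1→C gives 8>0; P2→S gives 6>3]
(D,R,X): not NE [P1→B gives 6>4; P2→S gives 8>2; P3→W gives 9>6]
(D,R,Y): not NE [P1→B gives 5>0; P2→S gives 9>5; P3→W gives 9>7]
(D,R,Z): not NE [P1→A gives 7>5; P2→P gives 4>1; P3→W gives 9>3]
(D,R,W): not NE [P1→A gives 8>6; P2→S gives 6>0]
(D,S,X): not NE [P1→C gives 9>6; P3→Z gives 8>5]
(D,S,Y): not NE [P1→B gives 8>4; P3→Z gives 8>6]
(D,S,Z): not NE [P2→P gives 4>1]
(D,S,W): not NE [P1→C gives 9>3; P3→Z gives 8>5]

NE set: (A,R,Z), (B,P,W)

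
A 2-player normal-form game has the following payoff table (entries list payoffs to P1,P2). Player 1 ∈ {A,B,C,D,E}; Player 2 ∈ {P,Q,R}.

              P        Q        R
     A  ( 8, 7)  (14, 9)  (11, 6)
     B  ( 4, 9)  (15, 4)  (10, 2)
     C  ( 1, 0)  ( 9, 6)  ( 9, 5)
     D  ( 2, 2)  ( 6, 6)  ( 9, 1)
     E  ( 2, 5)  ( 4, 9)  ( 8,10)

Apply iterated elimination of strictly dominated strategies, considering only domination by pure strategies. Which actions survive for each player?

Survivors P1:{A,B} P2:{P,Q}

P1 drop C (A beats it: P:8>1 Q:14>9 R:11>9)
P1 drop D (A beats it: P:8>2 Q:14>6 R:11>9)
P1 drop E (A beats it: P:8>2 Q:14>4 R:11>8)
P2 drop R (P beats it: A:7>6 B:9>2)
P1→{A,B} P2→{P,Q}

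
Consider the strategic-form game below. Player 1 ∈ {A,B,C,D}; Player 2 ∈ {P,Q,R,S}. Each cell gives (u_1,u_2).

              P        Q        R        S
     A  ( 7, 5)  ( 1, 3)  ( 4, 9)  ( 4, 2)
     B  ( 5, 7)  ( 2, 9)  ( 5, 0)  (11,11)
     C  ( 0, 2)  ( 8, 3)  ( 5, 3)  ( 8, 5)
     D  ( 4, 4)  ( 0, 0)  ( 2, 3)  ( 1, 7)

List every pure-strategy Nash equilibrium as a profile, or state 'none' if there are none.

(A,P): not NE [P2→R gives 9>5]
(A,Q): not NE [P1→C gives 8>1; P2→R gives 9>3]
(A,R): not NE [P1→C gives 5>4]
(A,S): not NE [P1→B gives 11>4; P2→R gives 9>2]
(B,P): not NE [P1→A gives 7>5; P2→S gives 11>7]
(B,Q): not NE [P1→C gives 8>2; P2→S gives 11>9]
(B,R): not NE [P2→S gives 11>0]
(B,S): NE
(C,P): not NE [P1→A gives 7>0; P2→S gives 5>2]
(C,Q): not NE [P2→S gives 5>3]
(C,R): not NE [P2→S gives 5>3]
(C,S): not NE [P1→B gives 11>8]
(D,P): not NE [P1→A gives 7>4; P2→S gives 7>4]
(D,Q): not NE [P1→C gives 8>0; P2→S gives 7>0]
(D,R): not NE [P1→C gives 5>2; P2→S gives 7>3]
(D,S): not NE [P1→B gives 11>1]

Nash profiles: (B,S)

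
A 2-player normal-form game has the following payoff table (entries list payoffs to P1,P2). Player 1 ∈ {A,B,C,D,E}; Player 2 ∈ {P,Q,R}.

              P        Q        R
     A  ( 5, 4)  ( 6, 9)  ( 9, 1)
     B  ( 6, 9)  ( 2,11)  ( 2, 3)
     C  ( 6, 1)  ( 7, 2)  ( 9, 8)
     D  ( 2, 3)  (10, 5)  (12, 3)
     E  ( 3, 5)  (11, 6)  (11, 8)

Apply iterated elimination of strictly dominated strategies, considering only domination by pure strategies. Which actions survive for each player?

P2 drop P (Q beats it: A:9>4 B:11>9 C:2>1 D:5>3 E:6>5)
P1 drop A (D beats it: Q:10>6 R:12>9)
P1 drop B (C beats it: Q:7>2 R:9>2)
P1 drop C (D beats it: Q:10>7 R:12>9)
P1→{D,E} P2→{Q,R}

Remaining: P1:{D,E} P2:{Q,R}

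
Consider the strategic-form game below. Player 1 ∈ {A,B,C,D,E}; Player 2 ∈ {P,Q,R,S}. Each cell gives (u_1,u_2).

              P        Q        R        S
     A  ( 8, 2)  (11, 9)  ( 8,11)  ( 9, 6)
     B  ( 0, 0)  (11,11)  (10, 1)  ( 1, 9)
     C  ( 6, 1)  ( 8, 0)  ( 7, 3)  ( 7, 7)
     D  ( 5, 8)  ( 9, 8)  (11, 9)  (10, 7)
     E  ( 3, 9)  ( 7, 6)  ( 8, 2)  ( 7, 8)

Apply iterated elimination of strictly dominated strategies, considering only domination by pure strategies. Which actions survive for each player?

Survivors P1:{A,B,D} P2:{Q,R}

P1 drop C (A beats it: P:8>6 Q:11>8 R:8>7 S:9>7)
P1 drop E (D beats it: P:5>3 Q:9>7 R:11>8 S:10>7)
P2 drop P (R beats it: A:11>2 B:1>0 D:9>8)
P2 drop S (Q beats it: A:9>6 B:11>9 D:8>7)
P1→{A,B,D} P2→{Q,R}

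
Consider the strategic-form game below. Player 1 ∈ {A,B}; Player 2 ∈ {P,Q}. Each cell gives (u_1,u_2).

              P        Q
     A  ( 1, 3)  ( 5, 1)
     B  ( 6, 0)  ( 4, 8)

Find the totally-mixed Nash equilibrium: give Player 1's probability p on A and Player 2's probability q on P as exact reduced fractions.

P1 mixes 4/5 on A; P2 mixes 1/6 on P

P1 indiff ⇒ q·1+(1-q)·5 = q·6+(1-q)·4 ⇒ q(-5) = (1-q)(-1) ⇒ q = 1/6
P2 indiff ⇒ p·3+(1-p)·0 = p·1+(1-p)·8 ⇒ p(2) = (1-p)(8) ⇒ p = 4/5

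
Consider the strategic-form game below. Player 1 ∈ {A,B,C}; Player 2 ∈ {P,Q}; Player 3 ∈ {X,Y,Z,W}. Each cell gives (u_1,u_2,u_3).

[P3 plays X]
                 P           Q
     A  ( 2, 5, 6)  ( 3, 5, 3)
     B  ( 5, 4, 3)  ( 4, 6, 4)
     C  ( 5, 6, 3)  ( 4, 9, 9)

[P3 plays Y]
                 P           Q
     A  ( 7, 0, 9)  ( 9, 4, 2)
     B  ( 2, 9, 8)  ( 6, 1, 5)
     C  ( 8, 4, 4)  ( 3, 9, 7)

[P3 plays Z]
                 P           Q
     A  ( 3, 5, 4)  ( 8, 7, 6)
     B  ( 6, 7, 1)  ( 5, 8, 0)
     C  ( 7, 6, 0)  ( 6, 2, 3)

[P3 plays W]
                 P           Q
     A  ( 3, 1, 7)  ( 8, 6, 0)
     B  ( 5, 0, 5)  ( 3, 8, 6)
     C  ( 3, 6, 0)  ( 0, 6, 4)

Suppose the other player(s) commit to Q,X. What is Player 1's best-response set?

u_1(A vs Q,X) = 3
u_1(B vs Q,X) = 4
u_1(C vs Q,X) = 4
max payoff 4 at {B,C}

argmax u_1 = {B,C}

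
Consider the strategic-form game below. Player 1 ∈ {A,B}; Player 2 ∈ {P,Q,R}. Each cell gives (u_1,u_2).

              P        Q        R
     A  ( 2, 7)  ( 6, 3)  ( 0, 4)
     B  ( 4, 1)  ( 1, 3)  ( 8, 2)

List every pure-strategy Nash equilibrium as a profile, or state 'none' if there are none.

Equilibria: none

(A,P): not NE [P1→B gives 4>2]
(A,Q): not NE [P2→P gives 7>3]
(A,R): not NE [P1→B gives 8>0; P2→P gives 7>4]
(B,P): not NE [P2→Q gives 3>1]
(B,Q): not NE [P1→A gives 6>1]
(B,R): not NE [P2→Q gives 3>2]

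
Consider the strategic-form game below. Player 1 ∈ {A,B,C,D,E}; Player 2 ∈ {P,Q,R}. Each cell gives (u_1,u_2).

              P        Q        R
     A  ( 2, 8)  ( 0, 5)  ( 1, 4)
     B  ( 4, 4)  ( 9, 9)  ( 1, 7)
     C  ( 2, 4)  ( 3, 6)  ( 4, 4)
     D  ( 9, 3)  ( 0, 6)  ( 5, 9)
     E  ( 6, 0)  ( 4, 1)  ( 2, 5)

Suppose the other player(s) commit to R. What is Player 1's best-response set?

P1 best: {D}

u_1(A vs R) = 1
u_1(B vs R) = 1
u_1(C vs R) = 4
u_1(D vs R) = 5
u_1(E vs R) = 2
max payoff 5 at {D}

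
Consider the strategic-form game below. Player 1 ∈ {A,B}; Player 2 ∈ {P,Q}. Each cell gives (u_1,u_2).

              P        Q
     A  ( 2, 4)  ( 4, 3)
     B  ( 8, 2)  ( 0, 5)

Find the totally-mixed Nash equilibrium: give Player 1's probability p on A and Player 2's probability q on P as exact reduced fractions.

P1 mixes 3/4 on A; P2 mixes 2/5 on P

P1 indiff ⇒ q·2+(1-q)·4 = q·8+(1-q)·0 ⇒ q(-6) = (1-q)(-4) ⇒ q = 2/5
P2 indiff ⇒ p·4+(1-p)·2 = p·3+(1-p)·5 ⇒ p(1) = (1-p)(3) ⇒ p = 3/4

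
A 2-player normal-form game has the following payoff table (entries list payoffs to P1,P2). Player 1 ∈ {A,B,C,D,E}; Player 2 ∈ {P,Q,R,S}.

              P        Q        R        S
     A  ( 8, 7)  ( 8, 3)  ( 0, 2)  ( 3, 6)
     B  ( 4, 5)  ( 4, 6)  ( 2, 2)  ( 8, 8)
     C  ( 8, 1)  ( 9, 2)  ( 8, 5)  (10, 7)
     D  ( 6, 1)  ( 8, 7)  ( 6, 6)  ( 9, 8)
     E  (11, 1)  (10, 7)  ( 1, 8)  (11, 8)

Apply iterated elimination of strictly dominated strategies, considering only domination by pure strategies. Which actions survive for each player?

P1 drop A (E beats it: P:11>8 Q:10>8 R:1>0 S:11>3)
P1 drop B (C beats it: P:8>4 Q:9>4 R:8>2 S:10>8)
P1 drop D (C beats it: P:8>6 Q:9>8 R:8>6 S:10>9)
P2 drop P (Q beats it: C:2>1 E:7>1)
P2 drop Q (R beats it: C:5>2 E:8>7)
P1→{C,E} P2→{R,S}

IESDS → P1:{C,E} P2:{R,S}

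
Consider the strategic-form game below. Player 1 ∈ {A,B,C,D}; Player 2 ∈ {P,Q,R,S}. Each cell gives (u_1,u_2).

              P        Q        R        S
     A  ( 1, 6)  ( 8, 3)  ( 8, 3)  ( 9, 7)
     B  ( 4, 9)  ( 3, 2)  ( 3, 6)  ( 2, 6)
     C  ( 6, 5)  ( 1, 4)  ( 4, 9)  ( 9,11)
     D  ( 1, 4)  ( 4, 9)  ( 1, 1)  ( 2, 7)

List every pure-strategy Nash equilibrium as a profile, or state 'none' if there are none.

(A,P): not NE [P1→C gives 6>1; P2→S gives 7>6]
(A,Q): not NE [P2→S gives 7>3]
(A,R): not NE [P2→S gives 7>3]
(A,S): NE
(B,P): not NE [P1→C gives 6>4]
(B,Q): not NE [P1→A gives 8>3; P2→P gives 9>2]
(B,R): not NE [P1→A gives 8>3; P2→P gives 9>6]
(B,S): not NE [P1→C gives 9>2; P2→P gives 9>6]
(C,P): not NE [P2→S gives 11>5]
(C,Q): not NE [P1→A gives 8>1; P2→S gives 11>4]
(C,R): not NE [P1→A gives 8>4; P2→S gives 11>9]
(C,S): NE
(D,P): not NE [P1→C gives 6>1; P2→Q gives 9>4]
(D,Q): not NE [P1→A gives 8>4]
(D,R): not NE [P1→A gives 8>1; P2→Q gives 9>1]
(D,S): not NE [P1→C gives 9>2; P2→Q gives 9>7]

Nash profiles: (A,S), (C,S)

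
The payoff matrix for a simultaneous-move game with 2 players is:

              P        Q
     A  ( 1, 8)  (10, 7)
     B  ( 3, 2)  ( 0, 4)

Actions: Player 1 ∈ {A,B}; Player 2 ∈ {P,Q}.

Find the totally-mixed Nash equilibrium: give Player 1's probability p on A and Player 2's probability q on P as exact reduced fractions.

P1 indiff ⇒ q·1+(1-q)·10 = q·3+(1-q)·0 ⇒ q(-2) = (1-q)(-10) ⇒ q = 5/6
P2 indiff ⇒ p·8+(1-p)·2 = p·7+(1-p)·4 ⇒ p(1) = (1-p)(2) ⇒ p = 2/3

P1 mixes 2/3 on A; P2 mixes 5/6 on P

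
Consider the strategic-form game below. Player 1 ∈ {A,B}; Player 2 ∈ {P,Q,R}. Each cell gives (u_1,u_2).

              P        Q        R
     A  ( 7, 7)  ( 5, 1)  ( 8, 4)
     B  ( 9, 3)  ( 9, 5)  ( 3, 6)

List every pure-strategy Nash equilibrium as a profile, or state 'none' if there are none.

No pure NE.

(A,P): not NE [P1→B gives 9>7]
(A,Q): not NE [P1→B gives 9>5; P2→P gives 7>1]
(A,R): not NE [P2→P gives 7>4]
(B,P): not NE [P2→R gives 6>3]
(B,Q): not NE [P2→R gives 6>5]
(B,R): not NE [P1→A gives 8>3]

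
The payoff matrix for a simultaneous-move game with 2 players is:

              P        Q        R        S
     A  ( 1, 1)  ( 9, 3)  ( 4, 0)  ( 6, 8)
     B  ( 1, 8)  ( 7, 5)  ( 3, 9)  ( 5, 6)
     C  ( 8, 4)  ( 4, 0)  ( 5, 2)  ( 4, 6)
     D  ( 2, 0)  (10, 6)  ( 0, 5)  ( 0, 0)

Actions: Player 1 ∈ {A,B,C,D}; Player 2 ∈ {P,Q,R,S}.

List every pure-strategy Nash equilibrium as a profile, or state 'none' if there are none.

(A,P): not NE [P1→C gives 8>1; P2→S gives 8>1]
(A,Q): not NE [P1→D gives 10>9; P2→S gives 8>3]
(A,R): not NE [P1→C gives 5>4; P2→S gives 8>0]
(A,S): NE
(B,P): not NE [P1→C gives 8>1; P2→R gives 9>8]
(B,Q): not NE [P1→D gives 10>7; P2→R gives 9>5]
(B,R): not NE [P1→C gives 5>3]
(B,S): not NE [P1→A gives 6>5; P2→R gives 9>6]
(C,P): not NE [P2→S gives 6>4]
(C,Q): not NE [P1→D gives 10>4; P2→S gives 6>0]
(C,R): not NE [P2→S gives 6>2]
(C,S): not NE [P1→A gives 6>4]
(D,P): not NE [P1→C gives 8>2; P2→Q gives 6>0]
(D,Q): NE
(D,R): not NE [P1→C gives 5>0; P2→Q gives 6>5]
(D,S): not NE [P1→A gives 6>0; P2→Q gives 6>0]

PSNE = {(A,S), (D,Q)}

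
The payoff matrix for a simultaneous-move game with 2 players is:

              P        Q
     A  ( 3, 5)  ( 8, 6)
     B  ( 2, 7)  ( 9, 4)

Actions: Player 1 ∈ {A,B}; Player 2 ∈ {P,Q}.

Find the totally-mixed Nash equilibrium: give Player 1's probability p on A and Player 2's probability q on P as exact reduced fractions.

P1 indiff ⇒ q·3+(1-q)·8 = q·2+(1-q)·9 ⇒ q(1) = (1-q)(1) ⇒ q = 1/2
P2 indiff ⇒ p·5+(1-p)·7 = p·6+(1-p)·4 ⇒ p(-1) = (1-p)(-3) ⇒ p = 3/4

p=3/4, q=1/2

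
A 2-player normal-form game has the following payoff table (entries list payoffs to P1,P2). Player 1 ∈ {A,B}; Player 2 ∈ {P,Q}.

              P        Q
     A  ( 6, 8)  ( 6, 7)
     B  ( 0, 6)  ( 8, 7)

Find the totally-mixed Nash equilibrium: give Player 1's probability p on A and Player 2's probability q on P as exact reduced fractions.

P1 indiff ⇒ q·6+(1-q)·6 = q·0+(1-q)·8 ⇒ q(6) = (1-q)(2) ⇒ q = 1/4
P2 indiff ⇒ p·8+(1-p)·6 = p·7+(1-p)·7 ⇒ p(1) = (1-p)(1) ⇒ p = 1/2

p=1/2, q=1/4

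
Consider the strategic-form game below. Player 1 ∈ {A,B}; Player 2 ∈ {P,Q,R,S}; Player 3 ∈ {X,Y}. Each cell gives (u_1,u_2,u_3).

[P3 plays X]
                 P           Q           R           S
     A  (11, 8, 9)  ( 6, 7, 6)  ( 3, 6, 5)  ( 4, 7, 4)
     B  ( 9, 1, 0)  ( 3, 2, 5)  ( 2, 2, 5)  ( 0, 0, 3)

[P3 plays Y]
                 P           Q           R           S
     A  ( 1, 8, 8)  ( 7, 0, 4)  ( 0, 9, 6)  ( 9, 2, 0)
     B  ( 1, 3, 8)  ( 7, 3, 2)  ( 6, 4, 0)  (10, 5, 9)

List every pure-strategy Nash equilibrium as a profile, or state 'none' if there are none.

(A,P,X): NE
(A,P,Y): not NE [P2→R gives 9>8; P3→X gives 9>8]
(A,Q,X): not NE [P2→P gives 8>7]
(A,Q,Y): not NE [P2→R gives 9>0; P3→X gives 6>4]
(A,R,X): not NE [P2→P gives 8>6; P3→Y gives 6>5]
(A,R,Y): not NE [P1→B gives 6>0]
(A,S,X): not NE [P2→P gives 8>7]
(A,S,Y): not NE [P1→B gives 10>9; P2→R gives 9>2; P3→X gives 4>0]
(B,P,X): not NE [P1→A gives 11>9; P2→R gives 2>1; P3→Y gives 8>0]
(B,P,Y): not NE [P2→S gives 5>3]
(B,Q,X): not NE [P1→A gives 6>3]
(B,Q,Y): not NE [P2→S gives 5>3; P3→X gives 5>2]
(B,R,X): not NE [P1→A gives 3>2]
(B,R,Y): not NE [P2→S gives 5>4; P3→X gives 5>0]
(B,S,X): not NE [P1→A gives 4>0; P2→R gives 2>0; P3→Y gives 9>3]
(B,S,Y): NE

Nash profiles: (A,P,X), (B,S,Y)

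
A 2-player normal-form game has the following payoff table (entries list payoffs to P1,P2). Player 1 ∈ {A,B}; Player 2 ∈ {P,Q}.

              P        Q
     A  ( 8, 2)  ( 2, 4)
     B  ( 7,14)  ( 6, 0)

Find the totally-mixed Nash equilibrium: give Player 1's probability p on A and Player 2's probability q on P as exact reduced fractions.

P1 indiff ⇒ q·8+(1-q)·2 = q·7+(1-q)·6 ⇒ q(1) = (1-q)(4) ⇒ q = 4/5
P2 indiff ⇒ p·2+(1-p)·14 = p·4+(1-p)·0 ⇒ p(-2) = (1-p)(-14) ⇒ p = 7/8

p=7/8, q=4/5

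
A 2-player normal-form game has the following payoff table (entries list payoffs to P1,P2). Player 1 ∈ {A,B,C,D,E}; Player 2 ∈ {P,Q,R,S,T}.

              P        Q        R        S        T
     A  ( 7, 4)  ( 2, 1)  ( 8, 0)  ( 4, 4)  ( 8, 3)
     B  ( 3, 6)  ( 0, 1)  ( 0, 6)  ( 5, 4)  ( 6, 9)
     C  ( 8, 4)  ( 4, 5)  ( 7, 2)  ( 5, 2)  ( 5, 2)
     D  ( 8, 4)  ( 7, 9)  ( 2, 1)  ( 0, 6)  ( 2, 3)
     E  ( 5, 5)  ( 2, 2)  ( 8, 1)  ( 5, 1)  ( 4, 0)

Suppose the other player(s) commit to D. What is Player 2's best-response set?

u_2(P vs D) = 4
u_2(Q vs D) = 9
u_2(R vs D) = 1
u_2(S vs D) = 6
u_2(T vs D) = 3
max payoff 9 at {Q}

P2 best: {Q}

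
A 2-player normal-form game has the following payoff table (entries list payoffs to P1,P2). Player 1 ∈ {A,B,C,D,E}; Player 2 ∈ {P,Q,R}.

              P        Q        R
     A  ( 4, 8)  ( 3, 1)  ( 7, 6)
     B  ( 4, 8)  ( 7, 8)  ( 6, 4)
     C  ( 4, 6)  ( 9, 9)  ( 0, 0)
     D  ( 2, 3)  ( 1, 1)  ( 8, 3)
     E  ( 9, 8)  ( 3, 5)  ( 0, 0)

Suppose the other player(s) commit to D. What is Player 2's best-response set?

u_2(P vs D) = 3
u_2(Q vs D) = 1
u_2(R vs D) = 3
max payoff 3 at {P,R}

argmax u_2 = {P,R}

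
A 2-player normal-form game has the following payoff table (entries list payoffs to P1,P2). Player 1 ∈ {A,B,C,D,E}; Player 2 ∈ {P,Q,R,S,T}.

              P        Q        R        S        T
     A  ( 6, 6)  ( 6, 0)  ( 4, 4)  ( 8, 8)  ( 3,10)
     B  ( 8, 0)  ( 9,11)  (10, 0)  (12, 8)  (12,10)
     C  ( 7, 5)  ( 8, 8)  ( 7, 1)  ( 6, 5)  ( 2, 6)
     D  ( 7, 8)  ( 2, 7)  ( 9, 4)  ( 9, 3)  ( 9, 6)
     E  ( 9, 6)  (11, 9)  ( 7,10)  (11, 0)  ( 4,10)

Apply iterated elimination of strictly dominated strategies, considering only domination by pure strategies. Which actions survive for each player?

P1 drop A (B beats it: P:8>6 Q:9>6 R:10>4 S:12>8 T:12>3)
P1 drop C (B beats it: P:8>7 Q:9>8 R:10>7 S:12>6 T:12>2)
P1 drop D (B beats it: P:8>7 Q:9>2 R:10>9 S:12>9 T:12>9)
P2 drop P (Q beats it: B:11>0 E:9>6)
P2 drop S (Q beats it: B:11>8 E:9>0)
P1→{B,E} P2→{Q,R,T}

IESDS → P1:{B,E} P2:{Q,R,T}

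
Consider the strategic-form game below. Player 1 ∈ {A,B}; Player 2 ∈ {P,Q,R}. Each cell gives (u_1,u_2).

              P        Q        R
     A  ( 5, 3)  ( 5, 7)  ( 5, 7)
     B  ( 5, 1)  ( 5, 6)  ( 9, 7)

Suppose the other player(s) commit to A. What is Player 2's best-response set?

P2 best: {Q,R}

u_2(P vs A) = 3
u_2(Q vs A) = 7
u_2(R vs A) = 7
max payoff 7 at {Q,R}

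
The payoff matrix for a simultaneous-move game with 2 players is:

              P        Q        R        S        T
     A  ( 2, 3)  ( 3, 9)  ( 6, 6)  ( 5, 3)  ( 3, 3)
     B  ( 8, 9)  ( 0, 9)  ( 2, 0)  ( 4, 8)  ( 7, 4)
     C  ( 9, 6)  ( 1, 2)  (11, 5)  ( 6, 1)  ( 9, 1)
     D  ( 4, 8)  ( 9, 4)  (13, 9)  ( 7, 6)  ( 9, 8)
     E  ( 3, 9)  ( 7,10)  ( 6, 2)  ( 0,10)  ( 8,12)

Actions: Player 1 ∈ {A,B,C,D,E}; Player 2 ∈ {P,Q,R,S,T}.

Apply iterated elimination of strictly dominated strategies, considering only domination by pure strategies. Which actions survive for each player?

Survivors P1:{C,D} P2:{P,R}

P1 drop A (D beats it: P:4>2 Q:9>3 R:13>6 S:7>5 T:9>3)
P1 drop B (C beats it: P:9>8 Q:1>0 R:11>2 S:6>4 T:9>7)
P1 drop E (D beats it: P:4>3 Q:9>7 R:13>6 S:7>0 T:9>8)
P2 drop Q (P beats it: C:6>2 D:8>4)
P2 drop S (P beats it: C:6>1 D:8>6)
P2 drop T (R beats it: C:5>1 D:9>8)
P1→{C,D} P2→{P,R}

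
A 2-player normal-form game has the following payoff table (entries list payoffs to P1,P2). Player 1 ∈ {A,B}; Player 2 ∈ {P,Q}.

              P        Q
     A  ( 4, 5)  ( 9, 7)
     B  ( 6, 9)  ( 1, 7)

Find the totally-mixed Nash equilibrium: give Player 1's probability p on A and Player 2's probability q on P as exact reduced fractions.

p=1/2, q=4/5

P1 indiff ⇒ q·4+(1-q)·9 = q·6+(1-q)·1 ⇒ q(-2) = (1-q)(-8) ⇒ q = 4/5
P2 indiff ⇒ p·5+(1-p)·9 = p·7+(1-p)·7 ⇒ p(-2) = (1-p)(-2) ⇒ p = 1/2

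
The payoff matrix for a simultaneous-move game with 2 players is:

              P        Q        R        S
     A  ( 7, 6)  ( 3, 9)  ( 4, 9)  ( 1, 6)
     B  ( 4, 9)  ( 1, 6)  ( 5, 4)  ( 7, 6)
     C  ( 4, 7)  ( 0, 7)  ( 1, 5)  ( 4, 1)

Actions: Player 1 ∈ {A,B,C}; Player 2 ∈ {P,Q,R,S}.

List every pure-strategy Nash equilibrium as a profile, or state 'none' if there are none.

(A,P): not NE [P2→R gives 9>6]
(A,Q): NE
(A,R): not NE [P1→B gives 5>4]
(A,S): not NE [P1→B gives 7>1; P2→R gives 9>6]
(B,P): not NE [P1→A gives 7>4]
(B,Q): not NE [P1→A gives 3>1; P2→P gives 9>6]
(B,R): not NE [P2→P gives 9>4]
(B,S): not NE [P2→P gives 9>6]
(C,P): not NE [P1→A gives 7>4]
(C,Q): not NE [P1→A gives 3>0]
(C,R): not NE [P1→B gives 5>1; P2→Q gives 7>5]
(C,S): not NE [P1→B gives 7>4; P2→Q gives 7>1]

Nash profiles: (A,Q)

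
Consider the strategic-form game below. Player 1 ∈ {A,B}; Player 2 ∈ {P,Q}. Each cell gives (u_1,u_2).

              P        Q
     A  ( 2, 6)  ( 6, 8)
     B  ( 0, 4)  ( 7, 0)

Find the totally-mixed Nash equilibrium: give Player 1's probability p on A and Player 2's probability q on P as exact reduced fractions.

P1 indiff ⇒ q·2+(1-q)·6 = q·0+(1-q)·7 ⇒ q(2) = (1-q)(1) ⇒ q = 1/3
P2 indiff ⇒ p·6+(1-p)·4 = p·8+(1-p)·0 ⇒ p(-2) = (1-p)(-4) ⇒ p = 2/3

(p,q) = (2/3, 1/3)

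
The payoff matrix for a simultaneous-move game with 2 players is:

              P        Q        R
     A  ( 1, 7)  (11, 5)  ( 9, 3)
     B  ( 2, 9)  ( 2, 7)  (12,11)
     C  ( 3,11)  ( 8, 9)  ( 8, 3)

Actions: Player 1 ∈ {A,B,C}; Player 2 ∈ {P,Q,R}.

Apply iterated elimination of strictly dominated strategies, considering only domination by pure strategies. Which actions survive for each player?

Survivors P1:{B,C} P2:{P,R}

P2 drop Q (P beats it: A:7>5 B:9>7 C:11>9)
P1 drop A (B beats it: P:2>1 R:12>9)
P1→{B,C} P2→{P,R}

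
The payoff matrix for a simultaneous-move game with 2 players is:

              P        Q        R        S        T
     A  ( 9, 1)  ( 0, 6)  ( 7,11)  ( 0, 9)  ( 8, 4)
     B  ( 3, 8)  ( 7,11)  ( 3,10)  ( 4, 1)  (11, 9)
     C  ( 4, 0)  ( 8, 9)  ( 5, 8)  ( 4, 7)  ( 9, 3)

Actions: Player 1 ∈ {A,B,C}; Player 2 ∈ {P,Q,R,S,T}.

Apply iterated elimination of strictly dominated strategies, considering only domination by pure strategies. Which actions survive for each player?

P2 drop P (Q beats it: A:6>1 B:11>8 C:9>0)
P2 drop S (R beats it: A:11>9 B:10>1 C:8>7)
P2 drop T (Q beats it: A:6>4 B:11>9 C:9>3)
P1 drop B (C beats it: Q:8>7 R:5>3)
P1→{A,C} P2→{Q,R}

Remaining: P1:{A,C} P2:{Q,R}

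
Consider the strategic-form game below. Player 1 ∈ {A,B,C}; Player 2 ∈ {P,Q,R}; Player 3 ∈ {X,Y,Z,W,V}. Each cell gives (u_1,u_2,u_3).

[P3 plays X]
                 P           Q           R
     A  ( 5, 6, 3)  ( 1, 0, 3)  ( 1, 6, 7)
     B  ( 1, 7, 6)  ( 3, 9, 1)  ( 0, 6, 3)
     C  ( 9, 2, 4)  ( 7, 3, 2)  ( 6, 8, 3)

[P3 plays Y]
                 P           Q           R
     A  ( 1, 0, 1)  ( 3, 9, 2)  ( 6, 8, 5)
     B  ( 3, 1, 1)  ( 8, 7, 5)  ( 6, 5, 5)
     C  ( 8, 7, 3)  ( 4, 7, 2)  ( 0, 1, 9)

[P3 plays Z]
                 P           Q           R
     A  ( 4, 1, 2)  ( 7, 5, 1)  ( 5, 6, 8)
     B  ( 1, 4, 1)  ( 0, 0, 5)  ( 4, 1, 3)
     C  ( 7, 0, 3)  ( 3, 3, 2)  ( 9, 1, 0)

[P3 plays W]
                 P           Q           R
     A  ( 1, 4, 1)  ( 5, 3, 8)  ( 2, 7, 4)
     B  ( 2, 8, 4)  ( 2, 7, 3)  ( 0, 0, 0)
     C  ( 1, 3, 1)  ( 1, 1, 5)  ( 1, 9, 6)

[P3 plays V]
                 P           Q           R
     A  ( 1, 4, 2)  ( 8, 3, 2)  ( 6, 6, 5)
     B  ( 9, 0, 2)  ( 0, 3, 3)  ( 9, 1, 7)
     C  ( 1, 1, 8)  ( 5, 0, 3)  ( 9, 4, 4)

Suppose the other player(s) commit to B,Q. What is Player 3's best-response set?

P3 best: {Y,Z}

u_3(X vs B,Q) = 1
u_3(Y vs B,Q) = 5
u_3(Z vs B,Q) = 5
u_3(W vs B,Q) = 3
u_3(V vs B,Q) = 3
max payoff 5 at {Y,Z}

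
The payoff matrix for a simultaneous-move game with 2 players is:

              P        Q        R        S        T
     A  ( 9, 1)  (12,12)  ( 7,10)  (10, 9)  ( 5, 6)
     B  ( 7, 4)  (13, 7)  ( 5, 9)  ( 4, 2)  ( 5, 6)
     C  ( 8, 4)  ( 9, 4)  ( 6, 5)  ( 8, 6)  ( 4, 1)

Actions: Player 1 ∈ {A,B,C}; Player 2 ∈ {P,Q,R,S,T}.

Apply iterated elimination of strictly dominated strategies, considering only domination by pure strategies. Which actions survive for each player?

Remaining: P1:{A,B} P2:{Q,R}

P1 drop C (A beats it: P:9>8 Q:12>9 R:7>6 S:10>8 T:5>4)
P2 drop P (Q beats it: A:12>1 B:7>4)
P2 drop S (Q beats it: A:12>9 B:7>2)
P2 drop T (Q beats it: A:12>6 B:7>6)
P1→{A,B} P2→{Q,R}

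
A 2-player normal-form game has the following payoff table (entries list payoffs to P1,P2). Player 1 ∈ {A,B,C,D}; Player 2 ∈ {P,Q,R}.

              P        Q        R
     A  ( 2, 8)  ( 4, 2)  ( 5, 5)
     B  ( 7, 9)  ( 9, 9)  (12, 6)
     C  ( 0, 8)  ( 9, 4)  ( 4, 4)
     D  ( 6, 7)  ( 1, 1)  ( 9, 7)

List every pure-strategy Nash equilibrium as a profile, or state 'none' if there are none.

NE set: (B,P), (B,Q)

(A,P): not NE [P1→B gives 7>2]
(A,Q): not NE [P1→C gives 9>4; P2→P gives 8>2]
(A,R): not NE [P1→B gives 12>5; P2→P gives 8>5]
(B,P): NE
(B,Q): NE
(B,R): not NE [P2→Q gives 9>6]
(C,P): not NE [P1→B gives 7>0]
(C,Q): not NE [P2→P gives 8>4]
(C,R): not NE [P1→B gives 12>4; P2→P gives 8>4]
(D,P): not NE [P1→B gives 7>6]
(D,Q): not NE [P1→C gives 9>1; P2→R gives 7>1]
(D,R): not NE [P1→B gives 12>9]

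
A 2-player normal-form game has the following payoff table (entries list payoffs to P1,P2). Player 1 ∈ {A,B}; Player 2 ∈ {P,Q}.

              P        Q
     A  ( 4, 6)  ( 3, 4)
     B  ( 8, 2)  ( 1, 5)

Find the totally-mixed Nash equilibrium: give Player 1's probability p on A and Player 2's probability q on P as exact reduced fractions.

(p,q) = (3/5, 1/3)

P1 indiff ⇒ q·4+(1-q)·3 = q·8+(1-q)·1 ⇒ q(-4) = (1-q)(-2) ⇒ q = 1/3
P2 indiff ⇒ p·6+(1-p)·2 = p·4+(1-p)·5 ⇒ p(2) = (1-p)(3) ⇒ p = 3/5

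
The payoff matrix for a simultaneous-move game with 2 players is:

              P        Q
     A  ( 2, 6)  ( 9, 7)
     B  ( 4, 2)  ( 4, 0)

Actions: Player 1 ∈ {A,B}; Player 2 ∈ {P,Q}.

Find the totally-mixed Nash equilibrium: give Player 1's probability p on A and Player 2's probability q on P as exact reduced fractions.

P1 indiff ⇒ q·2+(1-q)·9 = q·4+(1-q)·4 ⇒ q(-2) = (1-q)(-5) ⇒ q = 5/7
P2 indiff ⇒ p·6+(1-p)·2 = p·7+(1-p)·0 ⇒ p(-1) = (1-p)(-2) ⇒ p = 2/3

(p,q) = (2/3, 5/7)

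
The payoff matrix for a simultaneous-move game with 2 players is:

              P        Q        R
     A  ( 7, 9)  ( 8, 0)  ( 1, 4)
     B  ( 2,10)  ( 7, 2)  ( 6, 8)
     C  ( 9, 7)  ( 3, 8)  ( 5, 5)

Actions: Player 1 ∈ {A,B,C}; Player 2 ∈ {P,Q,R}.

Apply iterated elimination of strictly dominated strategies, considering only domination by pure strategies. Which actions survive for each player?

P2 drop R (P beats it: A:9>4 B:10>8 C:7>5)
P1 drop B (A beats it: P:7>2 Q:8>7)
P1→{A,C} P2→{P,Q}

Remaining: P1:{A,C} P2:{P,Q}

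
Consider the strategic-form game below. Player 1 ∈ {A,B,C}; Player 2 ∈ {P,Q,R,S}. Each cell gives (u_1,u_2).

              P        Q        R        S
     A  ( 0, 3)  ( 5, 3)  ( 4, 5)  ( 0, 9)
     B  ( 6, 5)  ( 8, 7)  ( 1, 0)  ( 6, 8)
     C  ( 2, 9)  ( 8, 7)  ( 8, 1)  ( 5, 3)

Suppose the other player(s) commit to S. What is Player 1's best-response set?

P1 best: {B}

u_1(A vs S) = 0
u_1(B vs S) = 6
u_1(C vs S) = 5
max payoff 6 at {B}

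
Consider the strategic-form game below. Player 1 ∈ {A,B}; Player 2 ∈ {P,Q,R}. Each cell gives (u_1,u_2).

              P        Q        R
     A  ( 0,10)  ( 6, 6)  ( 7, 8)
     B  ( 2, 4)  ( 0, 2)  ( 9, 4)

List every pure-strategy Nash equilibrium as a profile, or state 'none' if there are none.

(A,P): not NE [P1→B gives 2>0]
(A,Q): not NE [P2→P gives 10>6]
(A,R): not NE [P1→B gives 9>7; P2→P gives 10>8]
(B,P): NE
(B,Q): not NE [P1→A gives 6>0; P2→R gives 4>2]
(B,R): NE

PSNE = {(B,P), (B,R)}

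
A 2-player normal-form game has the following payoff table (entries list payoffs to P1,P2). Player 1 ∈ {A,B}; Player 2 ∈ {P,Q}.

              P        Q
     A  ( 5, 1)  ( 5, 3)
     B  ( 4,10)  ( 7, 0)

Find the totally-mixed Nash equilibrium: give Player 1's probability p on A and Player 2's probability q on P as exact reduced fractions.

P1 indiff ⇒ q·5+(1-q)·5 = q·4+(1-q)·7 ⇒ q(1) = (1-q)(2) ⇒ q = 2/3
P2 indiff ⇒ p·1+(1-p)·10 = p·3+(1-p)·0 ⇒ p(-2) = (1-p)(-10) ⇒ p = 5/6

(p,q) = (5/6, 2/3)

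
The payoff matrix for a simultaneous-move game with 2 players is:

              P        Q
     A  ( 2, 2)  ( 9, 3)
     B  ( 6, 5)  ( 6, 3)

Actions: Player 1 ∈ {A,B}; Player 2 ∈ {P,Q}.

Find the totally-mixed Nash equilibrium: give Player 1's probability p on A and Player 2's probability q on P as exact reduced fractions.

P1 mixes 2/3 on A; P2 mixes 3/7 on P

P1 indiff ⇒ q·2+(1-q)·9 = q·6+(1-q)·6 ⇒ q(-4) = (1-q)(-3) ⇒ q = 3/7
P2 indiff ⇒ p·2+(1-p)·5 = p·3+(1-p)·3 ⇒ p(-1) = (1-p)(-2) ⇒ p = 2/3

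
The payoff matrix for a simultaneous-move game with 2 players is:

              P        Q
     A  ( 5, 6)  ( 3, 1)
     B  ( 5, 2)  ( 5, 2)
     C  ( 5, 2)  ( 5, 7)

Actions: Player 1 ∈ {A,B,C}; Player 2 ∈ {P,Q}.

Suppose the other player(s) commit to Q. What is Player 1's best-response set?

P1 best: {B,C}

u_1(A vs Q) = 3
u_1(B vs Q) = 5
u_1(C vs Q) = 5
max payoff 5 at {B,C}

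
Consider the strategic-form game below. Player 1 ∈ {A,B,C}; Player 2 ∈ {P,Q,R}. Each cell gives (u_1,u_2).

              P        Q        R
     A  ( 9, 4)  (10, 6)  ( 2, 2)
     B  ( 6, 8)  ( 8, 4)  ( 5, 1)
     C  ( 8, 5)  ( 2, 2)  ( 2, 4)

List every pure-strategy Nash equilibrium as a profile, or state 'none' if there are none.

(A,P): not NE [P2→Q gives 6>4]
(A,Q): NE
(A,R): not NE [P1→B gives 5>2; P2→Q gives 6>2]
(B,P): not NE [P1→A gives 9>6]
(B,Q): not NE [P1→A gives 10>8; P2→P gives 8>4]
(B,R): not NE [P2→P gives 8>1]
(C,P): not NE [P1→A gives 9>8]
(C,Q): not NE [P1→A gives 10>2; P2→P gives 5>2]
(C,R): not NE [P1→B gives 5>2; P2→P gives 5>4]

Nash profiles: (A,Q)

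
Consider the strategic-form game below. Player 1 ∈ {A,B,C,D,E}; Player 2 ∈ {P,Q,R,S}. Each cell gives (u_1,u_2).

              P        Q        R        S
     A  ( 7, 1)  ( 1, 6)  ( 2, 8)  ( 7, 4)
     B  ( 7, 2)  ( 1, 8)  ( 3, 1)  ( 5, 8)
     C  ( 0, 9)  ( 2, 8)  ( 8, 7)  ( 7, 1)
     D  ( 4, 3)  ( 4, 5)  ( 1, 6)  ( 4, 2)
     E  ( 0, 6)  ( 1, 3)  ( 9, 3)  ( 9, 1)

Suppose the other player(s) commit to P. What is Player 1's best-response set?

u_1(A vs P) = 7
u_1(B vs P) = 7
u_1(C vs P) = 0
u_1(D vs P) = 4
u_1(E vs P) = 0
max payoff 7 at {A,B}

P1 best: {A,B}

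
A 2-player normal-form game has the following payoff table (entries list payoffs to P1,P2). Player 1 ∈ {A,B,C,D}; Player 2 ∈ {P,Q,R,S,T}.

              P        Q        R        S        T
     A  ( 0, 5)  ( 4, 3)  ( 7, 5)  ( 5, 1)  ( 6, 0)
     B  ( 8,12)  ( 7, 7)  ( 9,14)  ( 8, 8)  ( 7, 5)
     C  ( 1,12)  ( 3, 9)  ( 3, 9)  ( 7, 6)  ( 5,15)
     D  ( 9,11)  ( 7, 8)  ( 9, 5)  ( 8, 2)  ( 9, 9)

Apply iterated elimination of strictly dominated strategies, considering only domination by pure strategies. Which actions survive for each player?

Survivors P1:{B,D} P2:{P,R}

P1 drop A (B beats it: P:8>0 Q:7>4 R:9>7 S:8>5 T:7>6)
P1 drop C (B beats it: P:8>1 Q:7>3 R:9>3 S:8>7 T:7>5)
P2 drop Q (P beats it: B:12>7 D:11>8)
P2 drop S (P beats it: B:12>8 D:11>2)
P2 drop T (P beats it: B:12>5 D:11>9)
P1→{B,D} P2→{P,R}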